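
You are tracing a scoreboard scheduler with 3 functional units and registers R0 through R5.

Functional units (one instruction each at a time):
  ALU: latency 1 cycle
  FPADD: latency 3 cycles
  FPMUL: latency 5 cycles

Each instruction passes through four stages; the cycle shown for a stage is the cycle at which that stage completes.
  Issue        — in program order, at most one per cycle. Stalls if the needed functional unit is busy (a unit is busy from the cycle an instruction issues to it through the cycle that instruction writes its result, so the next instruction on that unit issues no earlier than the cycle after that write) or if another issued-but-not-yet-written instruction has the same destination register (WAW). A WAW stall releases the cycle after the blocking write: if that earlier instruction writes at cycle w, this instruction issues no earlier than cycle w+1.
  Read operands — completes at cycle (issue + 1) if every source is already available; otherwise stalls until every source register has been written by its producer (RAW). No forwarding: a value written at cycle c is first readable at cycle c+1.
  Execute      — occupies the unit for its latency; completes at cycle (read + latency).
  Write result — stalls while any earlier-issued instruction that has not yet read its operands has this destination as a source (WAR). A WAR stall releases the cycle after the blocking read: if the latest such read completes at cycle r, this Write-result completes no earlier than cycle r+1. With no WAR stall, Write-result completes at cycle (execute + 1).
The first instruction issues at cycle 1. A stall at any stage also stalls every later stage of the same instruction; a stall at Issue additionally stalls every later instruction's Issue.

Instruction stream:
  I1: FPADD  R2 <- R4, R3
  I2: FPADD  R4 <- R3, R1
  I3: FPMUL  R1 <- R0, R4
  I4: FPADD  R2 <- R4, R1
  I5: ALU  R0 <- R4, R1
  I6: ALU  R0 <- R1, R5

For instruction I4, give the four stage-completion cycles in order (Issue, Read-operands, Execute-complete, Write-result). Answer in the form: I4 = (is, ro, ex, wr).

[I1] 1/2/5/6
[I2] 7/8/11/12  (struct: FPADD busy until I1 writes@6)
[I3] 8/13/18/19  (RAW R4: wait I2 write@12)
[I4] 13/20/23/24  (struct: FPADD busy until I2 writes@12; RAW R1: wait I3 write@19)
[I5] 14/20/21/22  (RAW R1: wait I3 write@19)
[I6] 23/24/25/26  (struct: ALU busy until I5 writes@22)

I4 = (13, 20, 23, 24)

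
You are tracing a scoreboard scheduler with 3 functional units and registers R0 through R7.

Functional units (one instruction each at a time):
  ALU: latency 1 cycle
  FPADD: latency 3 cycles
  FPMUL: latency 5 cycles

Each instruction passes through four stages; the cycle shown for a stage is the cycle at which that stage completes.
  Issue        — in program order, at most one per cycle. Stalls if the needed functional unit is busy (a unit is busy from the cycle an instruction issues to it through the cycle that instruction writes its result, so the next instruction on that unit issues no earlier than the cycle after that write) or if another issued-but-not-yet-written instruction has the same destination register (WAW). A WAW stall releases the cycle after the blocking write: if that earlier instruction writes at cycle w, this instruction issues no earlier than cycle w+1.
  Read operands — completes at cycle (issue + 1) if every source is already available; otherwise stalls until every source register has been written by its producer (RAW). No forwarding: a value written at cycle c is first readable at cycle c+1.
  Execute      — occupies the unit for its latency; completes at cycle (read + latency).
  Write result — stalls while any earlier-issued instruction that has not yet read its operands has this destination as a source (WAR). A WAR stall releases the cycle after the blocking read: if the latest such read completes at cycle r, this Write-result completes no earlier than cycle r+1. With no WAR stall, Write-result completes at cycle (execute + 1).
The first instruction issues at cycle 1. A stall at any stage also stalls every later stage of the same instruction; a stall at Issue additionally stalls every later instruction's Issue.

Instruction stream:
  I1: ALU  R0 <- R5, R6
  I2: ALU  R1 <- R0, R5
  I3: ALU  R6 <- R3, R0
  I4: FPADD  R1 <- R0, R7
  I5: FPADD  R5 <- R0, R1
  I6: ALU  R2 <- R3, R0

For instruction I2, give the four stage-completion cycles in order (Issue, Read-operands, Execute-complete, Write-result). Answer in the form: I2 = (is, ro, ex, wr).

[1] I1 issues→ALU
[2] I1 reads
[3] I1 exec-done
[4] I1 writes R0
[5] I2 issues→ALU
[6] I2 reads
[7] I2 exec-done
[8] I2 writes R1
[9] I3 issues→ALU
[10] I3 reads | I4 issues→FPADD
[11] I3 exec-done | I4 reads
[12] I3 writes R6
[14] I4 exec-done
[15] I4 writes R1
[16] I5 issues→FPADD
[17] I5 reads | I6 issues→ALU
[18] I6 reads
[19] I6 exec-done
[20] I5 exec-done | I6 writes R2
[21] I5 writes R5

I2 = (5, 6, 7, 8)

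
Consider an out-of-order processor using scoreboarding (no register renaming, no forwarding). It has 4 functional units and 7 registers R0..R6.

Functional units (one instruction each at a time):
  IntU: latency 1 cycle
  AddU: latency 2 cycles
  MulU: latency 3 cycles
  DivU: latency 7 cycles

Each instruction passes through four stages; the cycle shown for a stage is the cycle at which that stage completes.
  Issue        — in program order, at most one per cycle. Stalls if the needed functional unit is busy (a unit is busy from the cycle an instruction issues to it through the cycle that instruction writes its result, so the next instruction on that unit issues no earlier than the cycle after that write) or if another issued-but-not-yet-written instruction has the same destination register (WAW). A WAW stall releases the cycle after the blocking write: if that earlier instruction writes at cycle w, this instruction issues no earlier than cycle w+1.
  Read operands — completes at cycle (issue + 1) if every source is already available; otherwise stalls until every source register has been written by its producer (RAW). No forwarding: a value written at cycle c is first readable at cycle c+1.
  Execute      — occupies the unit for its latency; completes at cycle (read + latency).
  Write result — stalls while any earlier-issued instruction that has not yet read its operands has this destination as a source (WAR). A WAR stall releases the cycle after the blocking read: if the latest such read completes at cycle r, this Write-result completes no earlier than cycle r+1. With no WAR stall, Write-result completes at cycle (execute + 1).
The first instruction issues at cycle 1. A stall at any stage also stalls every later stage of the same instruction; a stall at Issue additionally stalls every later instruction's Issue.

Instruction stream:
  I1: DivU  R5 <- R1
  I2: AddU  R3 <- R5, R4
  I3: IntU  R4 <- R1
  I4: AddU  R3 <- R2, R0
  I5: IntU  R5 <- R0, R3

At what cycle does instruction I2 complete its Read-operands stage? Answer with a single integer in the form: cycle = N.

t=1  issue I1 (DivU)
t=2  I1 read-ops; issue I2 (AddU)
t=3  issue I3 (IntU)
t=4  I3 read-ops
t=5  I3 finished on IntU
t=9  I1 finished on DivU
t=10  I1→R5
t=11  I2 read-ops
t=12  I3→R4
t=13  I2 finished on AddU
t=14  I2→R3
t=15  issue I4 (AddU)
t=16  I4 read-ops; issue I5 (IntU)
t=18  I4 finished on AddU
t=19  I4→R3
t=20  I5 read-ops
t=21  I5 finished on IntU
t=22  I5→R5

cycle = 11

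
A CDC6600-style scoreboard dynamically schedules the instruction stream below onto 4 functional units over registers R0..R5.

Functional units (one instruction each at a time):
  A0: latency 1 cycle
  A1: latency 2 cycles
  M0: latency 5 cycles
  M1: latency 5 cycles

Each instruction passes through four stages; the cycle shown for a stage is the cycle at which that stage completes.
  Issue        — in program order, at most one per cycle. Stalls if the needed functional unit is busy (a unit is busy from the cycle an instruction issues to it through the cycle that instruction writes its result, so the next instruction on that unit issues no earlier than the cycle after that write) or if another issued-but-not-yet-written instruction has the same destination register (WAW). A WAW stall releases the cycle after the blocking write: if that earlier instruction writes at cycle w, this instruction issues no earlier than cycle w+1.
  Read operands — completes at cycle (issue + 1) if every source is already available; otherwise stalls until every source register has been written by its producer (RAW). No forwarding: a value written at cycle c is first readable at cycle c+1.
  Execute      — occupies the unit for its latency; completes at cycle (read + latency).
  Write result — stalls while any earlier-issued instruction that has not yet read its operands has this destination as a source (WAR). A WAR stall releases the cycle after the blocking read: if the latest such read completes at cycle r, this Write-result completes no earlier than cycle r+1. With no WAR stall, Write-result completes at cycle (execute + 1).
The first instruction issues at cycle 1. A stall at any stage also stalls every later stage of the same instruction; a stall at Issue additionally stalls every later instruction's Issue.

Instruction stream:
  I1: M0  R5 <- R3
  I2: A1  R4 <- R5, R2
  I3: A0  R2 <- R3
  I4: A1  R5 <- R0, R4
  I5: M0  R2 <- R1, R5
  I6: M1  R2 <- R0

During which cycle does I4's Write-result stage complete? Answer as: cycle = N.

cycle = 17

  I1 | 1 | 2 | 7 | 8
  I2 | 2 | 9 | 11 | 12   RAW R5: wait I1 write@8
  I3 | 3 | 4 | 5 | 10   WAR R2: wait I2 read@9
  I4 | 13 | 14 | 16 | 17   struct: A1 busy until I2 writes@12
  I5 | 14 | 18 | 23 | 24   RAW R5: wait I4 write@17
  I6 | 25 | 26 | 31 | 32   WAW R2: wait I5 write@24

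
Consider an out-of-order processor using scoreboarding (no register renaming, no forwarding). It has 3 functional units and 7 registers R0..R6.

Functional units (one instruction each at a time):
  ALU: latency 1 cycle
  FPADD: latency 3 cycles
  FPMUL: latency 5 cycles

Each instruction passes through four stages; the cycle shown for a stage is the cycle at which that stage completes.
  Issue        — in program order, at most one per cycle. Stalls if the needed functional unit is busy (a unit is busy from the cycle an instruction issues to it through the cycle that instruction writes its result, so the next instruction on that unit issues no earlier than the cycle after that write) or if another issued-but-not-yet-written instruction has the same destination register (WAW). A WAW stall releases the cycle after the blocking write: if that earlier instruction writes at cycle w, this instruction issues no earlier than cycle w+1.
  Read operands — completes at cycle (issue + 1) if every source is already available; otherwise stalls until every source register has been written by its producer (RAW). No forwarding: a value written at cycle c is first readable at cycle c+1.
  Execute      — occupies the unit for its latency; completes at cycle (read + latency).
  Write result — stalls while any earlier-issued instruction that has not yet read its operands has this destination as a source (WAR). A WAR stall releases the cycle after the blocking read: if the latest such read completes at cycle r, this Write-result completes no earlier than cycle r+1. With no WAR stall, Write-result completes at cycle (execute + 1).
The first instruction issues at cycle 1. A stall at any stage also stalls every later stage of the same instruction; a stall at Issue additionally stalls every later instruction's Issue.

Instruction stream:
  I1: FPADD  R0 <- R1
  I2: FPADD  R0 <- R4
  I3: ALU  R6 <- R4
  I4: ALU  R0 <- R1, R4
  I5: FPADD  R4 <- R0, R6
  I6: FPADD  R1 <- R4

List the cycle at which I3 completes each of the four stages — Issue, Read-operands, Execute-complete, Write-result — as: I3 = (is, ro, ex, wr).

1) issue 1, read 2, done 5, write 6
2) issue 7, read 8, done 11, write 12  <struct: FPADD busy until I1 writes@6>
3) issue 8, read 9, done 10, write 11
4) issue 13, read 14, done 15, write 16  <WAW R0: wait I2 write@12>
5) issue 14, read 17, done 20, write 21  <RAW R0: wait I4 write@16>
6) issue 22, read 23, done 26, write 27  <struct: FPADD busy until I5 writes@21>

I3 = (8, 9, 10, 11)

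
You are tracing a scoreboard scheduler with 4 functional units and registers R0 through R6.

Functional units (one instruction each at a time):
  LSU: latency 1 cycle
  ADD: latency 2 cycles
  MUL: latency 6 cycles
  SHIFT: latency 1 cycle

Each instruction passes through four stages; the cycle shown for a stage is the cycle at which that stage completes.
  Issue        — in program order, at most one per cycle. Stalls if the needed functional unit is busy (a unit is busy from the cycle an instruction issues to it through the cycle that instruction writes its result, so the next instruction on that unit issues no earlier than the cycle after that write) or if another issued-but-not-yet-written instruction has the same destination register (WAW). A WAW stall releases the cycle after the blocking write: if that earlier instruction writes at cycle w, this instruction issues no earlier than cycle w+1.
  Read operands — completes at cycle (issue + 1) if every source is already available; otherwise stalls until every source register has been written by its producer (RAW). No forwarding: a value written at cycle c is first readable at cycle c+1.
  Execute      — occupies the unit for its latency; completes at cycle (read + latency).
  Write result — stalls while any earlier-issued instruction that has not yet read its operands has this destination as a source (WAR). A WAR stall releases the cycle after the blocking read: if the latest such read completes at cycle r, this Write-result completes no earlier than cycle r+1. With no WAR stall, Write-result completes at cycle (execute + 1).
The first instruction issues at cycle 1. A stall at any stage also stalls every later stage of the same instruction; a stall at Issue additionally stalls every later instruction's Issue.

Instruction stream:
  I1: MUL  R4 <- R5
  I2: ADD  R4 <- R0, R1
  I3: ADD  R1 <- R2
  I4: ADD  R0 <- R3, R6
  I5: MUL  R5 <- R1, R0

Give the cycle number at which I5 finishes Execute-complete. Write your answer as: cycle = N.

  I1 | 1 | 2 | 8 | 9
  I2 | 10 | 11 | 13 | 14   WAW R4: wait I1 write@9
  I3 | 15 | 16 | 18 | 19   struct: ADD busy until I2 writes@14
  I4 | 20 | 21 | 23 | 24   struct: ADD busy until I3 writes@19
  I5 | 21 | 25 | 31 | 32   RAW R0: wait I4 write@24

cycle = 31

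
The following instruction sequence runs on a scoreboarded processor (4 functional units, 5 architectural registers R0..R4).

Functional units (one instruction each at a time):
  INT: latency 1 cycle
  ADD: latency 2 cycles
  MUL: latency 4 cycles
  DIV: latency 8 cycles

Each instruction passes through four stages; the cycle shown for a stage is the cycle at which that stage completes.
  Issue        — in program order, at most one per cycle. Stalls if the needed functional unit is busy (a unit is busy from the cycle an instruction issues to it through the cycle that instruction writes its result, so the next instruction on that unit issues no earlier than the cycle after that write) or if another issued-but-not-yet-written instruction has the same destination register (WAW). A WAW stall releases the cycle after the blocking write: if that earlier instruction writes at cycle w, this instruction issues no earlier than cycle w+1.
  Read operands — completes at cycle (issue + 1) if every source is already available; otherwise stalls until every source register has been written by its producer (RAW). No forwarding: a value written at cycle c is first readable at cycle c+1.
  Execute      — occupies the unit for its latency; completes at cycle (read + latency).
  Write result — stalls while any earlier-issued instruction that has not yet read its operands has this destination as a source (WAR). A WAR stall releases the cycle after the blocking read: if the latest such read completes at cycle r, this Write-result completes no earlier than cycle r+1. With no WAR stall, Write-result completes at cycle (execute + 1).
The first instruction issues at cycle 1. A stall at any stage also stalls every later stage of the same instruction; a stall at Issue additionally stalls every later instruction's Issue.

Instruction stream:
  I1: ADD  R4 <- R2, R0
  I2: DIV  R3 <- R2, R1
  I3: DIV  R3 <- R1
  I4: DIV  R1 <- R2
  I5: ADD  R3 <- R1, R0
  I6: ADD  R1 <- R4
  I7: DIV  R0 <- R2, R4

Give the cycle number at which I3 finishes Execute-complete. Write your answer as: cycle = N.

I1  is:1  ro:2  ex:4  wr:5
I2  is:2  ro:3  ex:11  wr:12
I3  is:13  ro:14  ex:22  wr:23  — struct: DIV busy until I2 writes@12
I4  is:24  ro:25  ex:33  wr:34  — struct: DIV busy until I3 writes@23
I5  is:25  ro:35  ex:37  wr:38  — RAW R1: wait I4 write@34
I6  is:39  ro:40  ex:42  wr:43  — struct: ADD busy until I5 writes@38
I7  is:40  ro:41  ex:49  wr:50

cycle = 22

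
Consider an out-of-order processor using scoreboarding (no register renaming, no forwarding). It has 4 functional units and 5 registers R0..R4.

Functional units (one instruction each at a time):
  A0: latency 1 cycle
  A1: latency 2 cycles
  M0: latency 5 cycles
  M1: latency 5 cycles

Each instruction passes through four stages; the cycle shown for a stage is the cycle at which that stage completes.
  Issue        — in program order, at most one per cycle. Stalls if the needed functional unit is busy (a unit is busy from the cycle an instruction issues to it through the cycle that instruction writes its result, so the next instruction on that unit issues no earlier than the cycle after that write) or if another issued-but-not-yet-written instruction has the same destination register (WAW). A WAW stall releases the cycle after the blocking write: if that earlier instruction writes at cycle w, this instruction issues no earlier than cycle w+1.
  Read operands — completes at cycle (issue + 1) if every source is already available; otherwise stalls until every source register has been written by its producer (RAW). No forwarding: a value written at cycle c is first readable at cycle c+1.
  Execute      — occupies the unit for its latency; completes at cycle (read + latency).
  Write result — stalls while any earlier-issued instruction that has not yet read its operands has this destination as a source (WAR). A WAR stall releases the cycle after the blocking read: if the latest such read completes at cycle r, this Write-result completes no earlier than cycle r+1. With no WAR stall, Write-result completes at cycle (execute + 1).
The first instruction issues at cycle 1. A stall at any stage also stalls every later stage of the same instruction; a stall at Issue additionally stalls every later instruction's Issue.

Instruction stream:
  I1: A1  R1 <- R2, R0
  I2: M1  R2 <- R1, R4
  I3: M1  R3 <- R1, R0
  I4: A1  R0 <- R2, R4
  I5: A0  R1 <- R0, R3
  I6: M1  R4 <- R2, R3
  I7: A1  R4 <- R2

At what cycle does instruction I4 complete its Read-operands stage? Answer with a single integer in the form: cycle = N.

I1 -> (1, 2, 4, 5)
I2 -> (2, 6, 11, 12)  // RAW R1: wait I1 write@5
I3 -> (13, 14, 19, 20)  // struct: M1 busy until I2 writes@12
I4 -> (14, 15, 17, 18)
I5 -> (15, 21, 22, 23)  // RAW R3: wait I3 write@20
I6 -> (21, 22, 27, 28)  // struct: M1 busy until I3 writes@20
I7 -> (29, 30, 32, 33)  // WAW R4: wait I6 write@28

cycle = 15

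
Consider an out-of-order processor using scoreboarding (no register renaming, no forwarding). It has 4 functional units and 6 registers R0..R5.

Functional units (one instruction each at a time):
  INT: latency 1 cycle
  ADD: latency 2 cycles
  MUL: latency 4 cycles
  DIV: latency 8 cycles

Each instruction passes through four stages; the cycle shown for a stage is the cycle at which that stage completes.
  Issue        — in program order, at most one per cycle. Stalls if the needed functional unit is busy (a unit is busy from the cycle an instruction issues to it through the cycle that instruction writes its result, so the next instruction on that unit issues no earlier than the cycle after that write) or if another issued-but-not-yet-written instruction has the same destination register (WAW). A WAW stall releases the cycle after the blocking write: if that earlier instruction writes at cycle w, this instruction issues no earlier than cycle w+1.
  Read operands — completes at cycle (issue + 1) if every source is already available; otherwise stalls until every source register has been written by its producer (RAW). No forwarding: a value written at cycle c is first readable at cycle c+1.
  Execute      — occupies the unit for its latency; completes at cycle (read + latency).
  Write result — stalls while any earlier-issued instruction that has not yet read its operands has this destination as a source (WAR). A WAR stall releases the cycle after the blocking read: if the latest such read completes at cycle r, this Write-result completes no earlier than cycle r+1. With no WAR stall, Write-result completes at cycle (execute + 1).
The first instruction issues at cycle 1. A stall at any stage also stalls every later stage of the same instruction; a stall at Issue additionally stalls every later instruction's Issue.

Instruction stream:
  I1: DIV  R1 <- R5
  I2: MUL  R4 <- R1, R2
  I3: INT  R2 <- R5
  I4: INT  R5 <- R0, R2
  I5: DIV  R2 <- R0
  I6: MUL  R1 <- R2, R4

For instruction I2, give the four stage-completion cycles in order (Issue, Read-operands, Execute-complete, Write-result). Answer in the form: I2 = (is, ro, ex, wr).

t=1  I1→DIV
t=2  I1 RO · I2→MUL
t=3  I3→INT
t=4  I3 RO
t=5  I3 EX
t=10  I1 EX
t=11  I1 WR R1
t=12  I2 RO
t=13  I3 WR R2
t=14  I4→INT
t=15  I4 RO · I5→DIV
t=16  I2 EX · I4 EX · I5 RO
t=17  I2 WR R4 · I4 WR R5
t=18  I6→MUL
t=24  I5 EX
t=25  I5 WR R2
t=26  I6 RO
t=30  I6 EX
t=31  I6 WR R1

I2 = (2, 12, 16, 17)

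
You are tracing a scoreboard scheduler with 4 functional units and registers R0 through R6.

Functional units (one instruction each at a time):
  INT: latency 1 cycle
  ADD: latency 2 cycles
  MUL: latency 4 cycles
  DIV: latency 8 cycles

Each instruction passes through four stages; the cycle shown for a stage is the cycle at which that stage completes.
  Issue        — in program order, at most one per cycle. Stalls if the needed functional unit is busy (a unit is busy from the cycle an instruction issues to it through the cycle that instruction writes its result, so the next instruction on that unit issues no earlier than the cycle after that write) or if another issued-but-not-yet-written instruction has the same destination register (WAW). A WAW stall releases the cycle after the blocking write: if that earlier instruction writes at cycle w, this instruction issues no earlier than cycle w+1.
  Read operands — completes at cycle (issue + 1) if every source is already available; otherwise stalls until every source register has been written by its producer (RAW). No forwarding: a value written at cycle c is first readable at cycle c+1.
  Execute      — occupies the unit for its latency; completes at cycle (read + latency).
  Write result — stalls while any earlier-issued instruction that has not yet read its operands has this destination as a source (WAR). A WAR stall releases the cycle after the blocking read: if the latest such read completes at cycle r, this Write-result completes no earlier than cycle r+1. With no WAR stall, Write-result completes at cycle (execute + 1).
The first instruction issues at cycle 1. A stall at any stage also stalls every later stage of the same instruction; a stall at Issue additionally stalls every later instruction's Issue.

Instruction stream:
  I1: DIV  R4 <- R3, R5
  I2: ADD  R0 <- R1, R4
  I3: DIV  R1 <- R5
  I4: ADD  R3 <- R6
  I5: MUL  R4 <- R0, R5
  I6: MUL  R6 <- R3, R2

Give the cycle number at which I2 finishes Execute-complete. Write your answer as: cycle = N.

cycle = 14

[1] I1 dispatched to DIV
[2] I1 operands ready, I2 dispatched to ADD
[10] I1 complete
[11] R4←I1
[12] I2 operands ready, I3 dispatched to DIV
[13] I3 operands ready
[14] I2 complete
[15] R0←I2
[16] I4 dispatched to ADD
[17] I4 operands ready, I5 dispatched to MUL
[18] I5 operands ready
[19] I4 complete
[20] R3←I4
[21] I3 complete
[22] R1←I3, I5 complete
[23] R4←I5
[24] I6 dispatched to MUL
[25] I6 operands ready
[29] I6 complete
[30] R6←I6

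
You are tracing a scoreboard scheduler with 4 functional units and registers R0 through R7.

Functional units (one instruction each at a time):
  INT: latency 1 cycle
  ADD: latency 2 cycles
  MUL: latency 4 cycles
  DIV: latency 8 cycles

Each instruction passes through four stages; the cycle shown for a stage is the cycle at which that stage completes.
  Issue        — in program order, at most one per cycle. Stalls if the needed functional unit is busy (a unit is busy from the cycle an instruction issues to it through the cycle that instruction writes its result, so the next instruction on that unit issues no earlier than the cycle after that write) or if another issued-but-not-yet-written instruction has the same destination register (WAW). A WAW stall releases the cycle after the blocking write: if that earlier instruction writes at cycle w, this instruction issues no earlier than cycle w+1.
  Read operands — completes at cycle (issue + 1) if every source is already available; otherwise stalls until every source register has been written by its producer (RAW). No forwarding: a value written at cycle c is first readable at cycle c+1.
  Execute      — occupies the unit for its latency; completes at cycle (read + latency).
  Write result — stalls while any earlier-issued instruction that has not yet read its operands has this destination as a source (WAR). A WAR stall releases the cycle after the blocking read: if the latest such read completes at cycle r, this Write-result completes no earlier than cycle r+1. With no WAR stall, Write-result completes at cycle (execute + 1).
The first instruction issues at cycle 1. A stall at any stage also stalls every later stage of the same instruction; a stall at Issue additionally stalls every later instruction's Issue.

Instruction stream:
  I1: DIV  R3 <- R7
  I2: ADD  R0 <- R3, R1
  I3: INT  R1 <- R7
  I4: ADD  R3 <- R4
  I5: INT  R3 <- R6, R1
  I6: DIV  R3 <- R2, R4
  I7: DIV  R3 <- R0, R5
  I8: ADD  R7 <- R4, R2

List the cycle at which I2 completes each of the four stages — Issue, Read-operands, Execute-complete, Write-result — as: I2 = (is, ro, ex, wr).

I2 = (2, 12, 14, 15)

c1: I1→DIV
c2: I1 RO; I2→ADD
c3: I3→INT
c4: I3 RO
c5: I3 EX
c10: I1 EX
c11: I1 WR R3
c12: I2 RO
c13: I3 WR R1
c14: I2 EX
c15: I2 WR R0
c16: I4→ADD
c17: I4 RO
c19: I4 EX
c20: I4 WR R3
c21: I5→INT
c22: I5 RO
c23: I5 EX
c24: I5 WR R3
c25: I6→DIV
c26: I6 RO
c34: I6 EX
c35: I6 WR R3
c36: I7→DIV
c37: I7 RO; I8→ADD
c38: I8 RO
c40: I8 EX
c41: I8 WR R7
c45: I7 EX
c46: I7 WR R3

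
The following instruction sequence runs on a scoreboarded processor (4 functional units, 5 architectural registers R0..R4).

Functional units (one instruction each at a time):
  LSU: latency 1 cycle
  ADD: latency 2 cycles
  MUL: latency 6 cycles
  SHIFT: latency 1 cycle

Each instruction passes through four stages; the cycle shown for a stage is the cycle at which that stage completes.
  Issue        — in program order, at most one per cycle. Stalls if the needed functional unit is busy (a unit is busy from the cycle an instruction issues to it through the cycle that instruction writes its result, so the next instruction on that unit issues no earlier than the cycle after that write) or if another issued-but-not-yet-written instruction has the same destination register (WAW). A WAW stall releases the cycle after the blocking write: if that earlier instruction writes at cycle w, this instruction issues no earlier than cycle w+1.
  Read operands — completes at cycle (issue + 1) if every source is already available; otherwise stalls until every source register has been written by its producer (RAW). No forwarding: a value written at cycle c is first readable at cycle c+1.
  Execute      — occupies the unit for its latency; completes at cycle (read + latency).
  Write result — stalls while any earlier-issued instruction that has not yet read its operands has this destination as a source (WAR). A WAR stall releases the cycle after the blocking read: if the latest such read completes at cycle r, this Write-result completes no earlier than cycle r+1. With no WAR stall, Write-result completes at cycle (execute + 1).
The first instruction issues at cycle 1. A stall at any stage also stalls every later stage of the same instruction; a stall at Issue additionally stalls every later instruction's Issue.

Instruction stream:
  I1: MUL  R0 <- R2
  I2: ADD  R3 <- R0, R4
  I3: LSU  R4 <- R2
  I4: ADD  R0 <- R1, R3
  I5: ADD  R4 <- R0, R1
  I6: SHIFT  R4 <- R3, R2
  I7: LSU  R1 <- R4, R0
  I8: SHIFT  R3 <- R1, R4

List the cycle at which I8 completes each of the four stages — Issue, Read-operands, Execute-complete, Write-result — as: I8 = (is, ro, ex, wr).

[1] I1 dispatched to MUL
[2] I1 operands ready; I2 dispatched to ADD
[3] I3 dispatched to LSU
[4] I3 operands ready
[5] I3 complete
[8] I1 complete
[9] R0←I1
[10] I2 operands ready
[11] R4←I3
[12] I2 complete
[13] R3←I2
[14] I4 dispatched to ADD
[15] I4 operands ready
[17] I4 complete
[18] R0←I4
[19] I5 dispatched to ADD
[20] I5 operands ready
[22] I5 complete
[23] R4←I5
[24] I6 dispatched to SHIFT
[25] I6 operands ready; I7 dispatched to LSU
[26] I6 complete
[27] R4←I6
[28] I7 operands ready; I8 dispatched to SHIFT
[29] I7 complete
[30] R1←I7
[31] I8 operands ready
[32] I8 complete
[33] R3←I8

I8 = (28, 31, 32, 33)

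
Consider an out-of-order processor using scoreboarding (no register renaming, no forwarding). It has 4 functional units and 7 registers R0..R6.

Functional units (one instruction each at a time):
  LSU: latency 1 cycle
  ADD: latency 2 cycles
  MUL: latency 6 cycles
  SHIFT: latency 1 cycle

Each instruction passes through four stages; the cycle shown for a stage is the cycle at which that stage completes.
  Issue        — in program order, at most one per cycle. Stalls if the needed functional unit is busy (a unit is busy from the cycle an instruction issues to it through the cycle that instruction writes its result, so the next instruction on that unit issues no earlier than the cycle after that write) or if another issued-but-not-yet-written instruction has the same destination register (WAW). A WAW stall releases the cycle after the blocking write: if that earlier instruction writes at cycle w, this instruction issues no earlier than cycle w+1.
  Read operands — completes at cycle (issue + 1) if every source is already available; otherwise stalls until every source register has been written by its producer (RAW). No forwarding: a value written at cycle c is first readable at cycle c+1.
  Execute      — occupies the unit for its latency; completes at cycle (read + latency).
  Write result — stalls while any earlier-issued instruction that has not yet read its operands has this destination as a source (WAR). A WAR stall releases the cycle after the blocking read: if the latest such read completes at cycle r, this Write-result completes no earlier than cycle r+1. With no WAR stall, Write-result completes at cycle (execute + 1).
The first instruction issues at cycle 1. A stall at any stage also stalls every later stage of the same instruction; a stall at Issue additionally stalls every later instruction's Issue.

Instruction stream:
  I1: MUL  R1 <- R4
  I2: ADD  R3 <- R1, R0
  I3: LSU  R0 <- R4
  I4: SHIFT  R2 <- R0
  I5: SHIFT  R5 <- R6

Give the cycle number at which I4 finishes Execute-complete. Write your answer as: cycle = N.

cycle = 13

I1  is:1  ro:2  ex:8  wr:9
I2  is:2  ro:10  ex:12  wr:13  — RAW R1: wait I1 write@9
I3  is:3  ro:4  ex:5  wr:11  — WAR R0: wait I2 read@10
I4  is:4  ro:12  ex:13  wr:14  — RAW R0: wait I3 write@11
I5  is:15  ro:16  ex:17  wr:18  — struct: SHIFT busy until I4 writes@14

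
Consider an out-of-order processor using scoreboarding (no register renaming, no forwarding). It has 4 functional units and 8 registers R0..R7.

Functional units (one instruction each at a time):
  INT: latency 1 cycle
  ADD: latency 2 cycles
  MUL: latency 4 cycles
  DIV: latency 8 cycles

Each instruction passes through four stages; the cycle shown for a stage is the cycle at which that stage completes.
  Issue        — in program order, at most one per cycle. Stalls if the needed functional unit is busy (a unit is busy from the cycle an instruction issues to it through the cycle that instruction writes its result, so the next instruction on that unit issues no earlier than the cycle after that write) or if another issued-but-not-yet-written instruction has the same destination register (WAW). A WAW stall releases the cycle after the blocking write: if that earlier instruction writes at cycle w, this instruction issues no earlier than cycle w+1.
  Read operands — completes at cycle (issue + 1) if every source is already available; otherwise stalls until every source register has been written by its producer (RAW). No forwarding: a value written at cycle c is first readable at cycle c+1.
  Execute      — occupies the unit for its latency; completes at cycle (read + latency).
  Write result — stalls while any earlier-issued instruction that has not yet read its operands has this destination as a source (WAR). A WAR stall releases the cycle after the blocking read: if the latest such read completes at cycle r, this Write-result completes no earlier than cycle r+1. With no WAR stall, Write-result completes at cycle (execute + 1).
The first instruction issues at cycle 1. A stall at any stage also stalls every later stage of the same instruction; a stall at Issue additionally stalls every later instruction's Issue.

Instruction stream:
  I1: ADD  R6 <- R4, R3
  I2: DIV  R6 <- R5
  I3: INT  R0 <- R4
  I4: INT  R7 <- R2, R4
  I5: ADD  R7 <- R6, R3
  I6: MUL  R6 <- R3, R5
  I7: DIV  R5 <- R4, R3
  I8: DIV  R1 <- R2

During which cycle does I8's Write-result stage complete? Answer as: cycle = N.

cycle = 39

c1: I1→ADD
c2: I1 RO
c4: I1 EX
c5: I1 WR R6
c6: I2→DIV
c7: I2 RO; I3→INT
c8: I3 RO
c9: I3 EX
c10: I3 WR R0
c11: I4→INT
c12: I4 RO
c13: I4 EX
c14: I4 WR R7
c15: I2 EX; I5→ADD
c16: I2 WR R6
c17: I5 RO; I6→MUL
c18: I6 RO; I7→DIV
c19: I5 EX; I7 RO
c20: I5 WR R7
c22: I6 EX
c23: I6 WR R6
c27: I7 EX
c28: I7 WR R5
c29: I8→DIV
c30: I8 RO
c38: I8 EX
c39: I8 WR R1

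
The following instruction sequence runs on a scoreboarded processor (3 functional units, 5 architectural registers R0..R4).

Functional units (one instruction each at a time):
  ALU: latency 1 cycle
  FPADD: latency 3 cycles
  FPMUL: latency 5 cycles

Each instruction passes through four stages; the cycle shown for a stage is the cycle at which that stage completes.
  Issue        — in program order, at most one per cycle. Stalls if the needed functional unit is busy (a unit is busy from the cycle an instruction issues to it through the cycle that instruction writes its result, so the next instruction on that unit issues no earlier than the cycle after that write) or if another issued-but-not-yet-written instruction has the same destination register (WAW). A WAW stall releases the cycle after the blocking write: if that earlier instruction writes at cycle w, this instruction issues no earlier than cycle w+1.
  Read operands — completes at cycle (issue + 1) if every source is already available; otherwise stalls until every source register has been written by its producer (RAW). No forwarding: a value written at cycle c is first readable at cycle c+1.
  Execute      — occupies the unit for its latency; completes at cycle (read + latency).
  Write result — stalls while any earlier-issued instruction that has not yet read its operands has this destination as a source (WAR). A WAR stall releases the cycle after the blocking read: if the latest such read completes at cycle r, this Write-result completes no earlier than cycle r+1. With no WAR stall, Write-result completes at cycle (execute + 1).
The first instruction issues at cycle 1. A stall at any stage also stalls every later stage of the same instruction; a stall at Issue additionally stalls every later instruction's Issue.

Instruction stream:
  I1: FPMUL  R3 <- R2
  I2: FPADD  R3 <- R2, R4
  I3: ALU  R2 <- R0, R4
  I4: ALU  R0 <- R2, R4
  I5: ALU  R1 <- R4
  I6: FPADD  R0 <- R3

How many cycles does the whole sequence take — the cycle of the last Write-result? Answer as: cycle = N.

I1  is:1  ro:2  ex:7  wr:8
I2  is:9  ro:10  ex:13  wr:14  — WAW R3: wait I1 write@8
I3  is:10  ro:11  ex:12  wr:13
I4  is:14  ro:15  ex:16  wr:17  — struct: ALU busy until I3 writes@13
I5  is:18  ro:19  ex:20  wr:21  — struct: ALU busy until I4 writes@17
I6  is:19  ro:20  ex:23  wr:24

cycle = 24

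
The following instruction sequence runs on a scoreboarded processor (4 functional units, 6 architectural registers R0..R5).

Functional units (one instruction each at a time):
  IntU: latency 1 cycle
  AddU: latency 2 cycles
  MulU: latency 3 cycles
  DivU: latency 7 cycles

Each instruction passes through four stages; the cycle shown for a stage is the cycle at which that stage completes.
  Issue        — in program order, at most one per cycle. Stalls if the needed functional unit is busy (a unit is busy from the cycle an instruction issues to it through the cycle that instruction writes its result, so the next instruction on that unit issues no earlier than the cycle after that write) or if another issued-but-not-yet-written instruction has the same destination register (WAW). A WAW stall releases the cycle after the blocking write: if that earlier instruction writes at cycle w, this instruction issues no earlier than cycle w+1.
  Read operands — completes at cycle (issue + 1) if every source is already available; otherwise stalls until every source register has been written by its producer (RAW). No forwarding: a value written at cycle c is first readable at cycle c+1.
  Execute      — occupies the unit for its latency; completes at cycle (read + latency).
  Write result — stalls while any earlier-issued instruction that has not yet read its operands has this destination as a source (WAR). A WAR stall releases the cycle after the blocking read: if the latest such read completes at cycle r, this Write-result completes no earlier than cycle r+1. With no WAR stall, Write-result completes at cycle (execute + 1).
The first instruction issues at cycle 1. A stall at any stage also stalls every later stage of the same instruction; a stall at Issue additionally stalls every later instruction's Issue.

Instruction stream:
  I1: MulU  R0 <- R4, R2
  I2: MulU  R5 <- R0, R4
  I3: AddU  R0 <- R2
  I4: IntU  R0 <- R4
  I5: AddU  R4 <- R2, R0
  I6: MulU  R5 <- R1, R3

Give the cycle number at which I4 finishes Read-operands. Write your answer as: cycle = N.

cycle = 14

t=1  I1 dispatched to MulU
t=2  I1 operands ready
t=5  I1 complete
t=6  R0←I1
t=7  I2 dispatched to MulU
t=8  I2 operands ready; I3 dispatched to AddU
t=9  I3 operands ready
t=11  I2 complete; I3 complete
t=12  R5←I2; R0←I3
t=13  I4 dispatched to IntU
t=14  I4 operands ready; I5 dispatched to AddU
t=15  I4 complete; I6 dispatched to MulU
t=16  R0←I4; I6 operands ready
t=17  I5 operands ready
t=19  I5 complete; I6 complete
t=20  R4←I5; R5←I6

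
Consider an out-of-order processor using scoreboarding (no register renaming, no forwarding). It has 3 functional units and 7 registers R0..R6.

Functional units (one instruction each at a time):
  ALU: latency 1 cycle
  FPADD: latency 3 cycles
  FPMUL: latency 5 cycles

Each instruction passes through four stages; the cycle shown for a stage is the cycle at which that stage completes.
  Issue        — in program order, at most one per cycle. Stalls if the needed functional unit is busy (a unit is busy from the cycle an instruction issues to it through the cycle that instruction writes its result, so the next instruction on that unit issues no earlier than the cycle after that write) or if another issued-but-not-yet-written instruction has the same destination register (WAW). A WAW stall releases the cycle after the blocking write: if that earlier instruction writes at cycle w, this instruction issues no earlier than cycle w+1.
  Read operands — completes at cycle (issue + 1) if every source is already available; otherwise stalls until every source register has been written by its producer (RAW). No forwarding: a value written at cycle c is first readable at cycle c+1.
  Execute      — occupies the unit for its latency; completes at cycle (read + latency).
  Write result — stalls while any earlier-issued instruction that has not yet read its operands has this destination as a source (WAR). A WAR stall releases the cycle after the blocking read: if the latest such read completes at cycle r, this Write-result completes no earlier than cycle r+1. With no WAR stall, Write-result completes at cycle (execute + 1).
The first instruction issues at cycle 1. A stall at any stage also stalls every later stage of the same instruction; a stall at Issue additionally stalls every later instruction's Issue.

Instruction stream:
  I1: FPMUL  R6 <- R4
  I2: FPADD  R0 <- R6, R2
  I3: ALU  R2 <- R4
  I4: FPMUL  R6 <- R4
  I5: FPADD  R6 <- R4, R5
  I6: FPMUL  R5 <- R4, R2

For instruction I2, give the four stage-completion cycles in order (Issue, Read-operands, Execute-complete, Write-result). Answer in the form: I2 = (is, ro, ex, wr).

I2 = (2, 9, 12, 13)

  I1 | 1 | 2 | 7 | 8
  I2 | 2 | 9 | 12 | 13   RAW R6: wait I1 write@8
  I3 | 3 | 4 | 5 | 10   WAR R2: wait I2 read@9
  I4 | 9 | 10 | 15 | 16   struct: FPMUL busy until I1 writes@8
  I5 | 17 | 18 | 21 | 22   WAW R6: wait I4 write@16
  I6 | 18 | 19 | 24 | 25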